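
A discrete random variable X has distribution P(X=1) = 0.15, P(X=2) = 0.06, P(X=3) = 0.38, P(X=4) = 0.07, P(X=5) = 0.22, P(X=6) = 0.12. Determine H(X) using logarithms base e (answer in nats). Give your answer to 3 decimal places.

1.595 nats

H(X) = −Σ p·ln p.
  −(0.15)·ln(0.15) = 0.2846
  −(0.06)·ln(0.06) = 0.1688
  −(0.38)·ln(0.38) = 0.3677
  −(0.07)·ln(0.07) = 0.1861
  −(0.22)·ln(0.22) = 0.3331
  −(0.12)·ln(0.12) = 0.2544
Sum: 0.2846 + 0.1688 + 0.3677 + 0.1861 + 0.3331 + 0.2544 = 1.595 nats.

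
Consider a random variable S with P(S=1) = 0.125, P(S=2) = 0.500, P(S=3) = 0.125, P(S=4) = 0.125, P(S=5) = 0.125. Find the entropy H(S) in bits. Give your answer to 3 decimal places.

H(S) = −Σ p·log₂ p.
  −(0.125)·log₂(0.125) = 0.3750
  −(0.500)·log₂(0.500) = 0.5000
  −(0.125)·log₂(0.125) = 0.3750
  −(0.125)·log₂(0.125) = 0.3750
  −(0.125)·log₂(0.125) = 0.3750
Sum: 0.3750 + 0.5000 + 0.3750 + 0.3750 + 0.3750 = 2.000 bits.

2.000 bits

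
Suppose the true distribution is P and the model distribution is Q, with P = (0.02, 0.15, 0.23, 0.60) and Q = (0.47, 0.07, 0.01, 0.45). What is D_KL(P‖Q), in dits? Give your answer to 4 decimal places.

0.4104 dits

D(P‖Q) = Σ p·log₁₀(p/q).
  0.02·log₁₀(0.02/0.47) = -0.02742
  0.15·log₁₀(0.15/0.07) = 0.04965
  0.23·log₁₀(0.23/0.01) = 0.31320
  0.60·log₁₀(0.60/0.45) = 0.07496
D(P‖Q) = 0.4104 dits.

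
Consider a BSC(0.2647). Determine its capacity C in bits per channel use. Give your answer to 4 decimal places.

0.1662 bits

Binary symmetric channel: C = 1 − h₂(ε) where h₂ is the binary entropy function.
h₂(0.2647) = −0.2647·log₂0.2647 − 0.7353·log₂0.7353 = 0.8338.
C = 1 − 0.8338 = 0.1662 bits per channel use.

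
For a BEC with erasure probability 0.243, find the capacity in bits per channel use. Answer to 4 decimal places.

Binary erasure channel: capacity C = 1 − ε.
C = 1 − 0.243 = 0.7570 bits per channel use.

0.7570 bits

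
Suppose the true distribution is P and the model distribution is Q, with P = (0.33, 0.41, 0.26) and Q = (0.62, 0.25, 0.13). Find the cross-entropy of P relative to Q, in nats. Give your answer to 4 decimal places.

1.2566 nats

H(P,Q) = −Σ p·ln q.
  −0.33·ln(0.62) = 0.15775
  −0.41·ln(0.25) = 0.56838
  −0.26·ln(0.13) = 0.53046
H(P,Q) = 1.2566 nats.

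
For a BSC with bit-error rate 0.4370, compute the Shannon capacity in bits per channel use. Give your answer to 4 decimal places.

Binary symmetric channel: C = 1 − h₂(ε) where h₂ is the binary entropy function.
h₂(0.4370) = −0.4370·log₂0.4370 − 0.5630·log₂0.5630 = 0.9885.
C = 1 − 0.9885 = 0.0115 bits per channel use.

0.0115 bits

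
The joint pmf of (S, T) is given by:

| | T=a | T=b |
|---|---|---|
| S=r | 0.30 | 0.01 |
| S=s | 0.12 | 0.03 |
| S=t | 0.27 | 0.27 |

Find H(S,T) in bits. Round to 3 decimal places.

H(S,T) = −Σ p(x,y)·log₂ p(x,y) over all 6 cells.
  cell (r,a): −0.30·log₂0.30 = 0.5211
  cell (r,b): −0.01·log₂0.01 = 0.0664
  cell (s,a): −0.12·log₂0.12 = 0.3671
  cell (s,b): −0.03·log₂0.03 = 0.1518
  cell (t,a): −0.27·log₂0.27 = 0.5100
  cell (t,b): −0.27·log₂0.27 = 0.5100
Sum = 2.126 bits.

2.126 bits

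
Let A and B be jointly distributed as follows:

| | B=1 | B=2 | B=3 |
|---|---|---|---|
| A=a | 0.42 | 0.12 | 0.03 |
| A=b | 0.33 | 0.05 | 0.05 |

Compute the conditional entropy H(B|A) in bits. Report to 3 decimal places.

Marginals: p(A) = (0.5700, 0.4300), p(B) = (0.7500, 0.1700, 0.0800).
H(B|A) = Σ p(A) · H(B|A=·).
  A=a: p=0.5700, H(B|A=a) = 1.0215
  A=b: p=0.4300, H(B|A=b) = 1.0150
Weighted sum = 1.019 bits.

1.019 bits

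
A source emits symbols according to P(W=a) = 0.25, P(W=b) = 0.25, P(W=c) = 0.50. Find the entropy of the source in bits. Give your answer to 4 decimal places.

1.5000 bits

H(W) = −Σ p·log₂ p.
  −(0.25)·log₂(0.25) = 0.50000
  −(0.25)·log₂(0.25) = 0.50000
  −(0.50)·log₂(0.50) = 0.50000
Sum: 0.50000 + 0.50000 + 0.50000 = 1.5000 bits.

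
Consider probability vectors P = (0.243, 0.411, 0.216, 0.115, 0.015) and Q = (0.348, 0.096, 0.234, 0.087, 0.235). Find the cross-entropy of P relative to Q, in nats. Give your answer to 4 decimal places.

1.8359 nats

H(P,Q) = −Σ p·ln q.
  −0.243·ln(0.348) = 0.25650
  −0.411·ln(0.096) = 0.96314
  −0.216·ln(0.234) = 0.31373
  −0.115·ln(0.087) = 0.28081
  −0.015·ln(0.235) = 0.02172
H(P,Q) = 1.8359 nats.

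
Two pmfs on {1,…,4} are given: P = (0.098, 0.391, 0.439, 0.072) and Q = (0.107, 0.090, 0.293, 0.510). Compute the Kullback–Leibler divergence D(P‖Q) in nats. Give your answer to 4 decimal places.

D(P‖Q) = Σ p·ln(p/q).
  0.098·ln(0.098/0.107) = -0.00861
  0.391·ln(0.391/0.090) = 0.57434
  0.439·ln(0.439/0.293) = 0.17750
  0.072·ln(0.072/0.510) = -0.14096
D(P‖Q) = 0.6023 nats.

0.6023 nats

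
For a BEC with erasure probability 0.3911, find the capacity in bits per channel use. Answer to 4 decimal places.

Binary erasure channel: capacity C = 1 − ε.
C = 1 − 0.3911 = 0.6089 bits per channel use.

0.6089 bits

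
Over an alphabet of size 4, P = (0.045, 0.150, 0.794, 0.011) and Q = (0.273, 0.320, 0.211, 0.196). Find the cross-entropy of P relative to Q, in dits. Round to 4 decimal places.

0.6439 dits

H(P,Q) = −Σ p·log₁₀ q.
  −0.045·log₁₀(0.273) = 0.02537
  −0.150·log₁₀(0.320) = 0.07423
  −0.794·log₁₀(0.211) = 0.53652
  −0.011·log₁₀(0.196) = 0.00779
H(P,Q) = 0.6439 dits.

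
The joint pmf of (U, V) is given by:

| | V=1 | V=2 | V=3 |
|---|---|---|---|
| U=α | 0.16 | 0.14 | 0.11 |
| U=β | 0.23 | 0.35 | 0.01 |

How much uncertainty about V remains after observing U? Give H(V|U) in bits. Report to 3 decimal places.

Chain rule: H(V|U) = H(U,V) − H(U).
Marginals: p(U) = (0.4100, 0.5900), p(V) = (0.3900, 0.4900, 0.1200).
H(U,V) = 2.2546 bits; H(U) = 0.9765 bits.
H(V|U) = 2.2546 − 0.9765 = 1.278 bits.

1.278 bits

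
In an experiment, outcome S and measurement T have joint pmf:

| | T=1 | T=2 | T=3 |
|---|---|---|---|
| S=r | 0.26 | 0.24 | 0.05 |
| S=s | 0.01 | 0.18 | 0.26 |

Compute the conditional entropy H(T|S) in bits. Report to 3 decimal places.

Marginals: p(S) = (0.5500, 0.4500), p(T) = (0.2700, 0.4200, 0.3100).
H(T|S) = Σ p(S) · H(T|S=·).
  S=r: p=0.5500, H(T|S=r) = 1.3475
  S=s: p=0.4500, H(T|S=s) = 1.1081
Weighted sum = 1.240 bits.

1.240 bits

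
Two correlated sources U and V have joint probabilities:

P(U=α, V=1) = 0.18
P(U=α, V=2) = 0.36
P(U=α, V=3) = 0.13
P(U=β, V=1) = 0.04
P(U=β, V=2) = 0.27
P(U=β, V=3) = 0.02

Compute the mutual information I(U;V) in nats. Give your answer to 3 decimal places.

0.041 nats

Marginals: p(U) = (0.6700, 0.3300), p(V) = (0.2200, 0.6300, 0.1500).
I(U;V) = Σ p(x,y)·ln[p(x,y)/(p(x)p(y))].
  (α,1): 0.18·ln(1.2212) = 0.0360
  (α,2): 0.36·ln(0.8529) = -0.0573
  (α,3): 0.13·ln(1.2935) = 0.0335
  (β,1): 0.04·ln(0.5510) = -0.0238
  (β,2): 0.27·ln(1.2987) = 0.0706
  (β,3): 0.02·ln(0.4040) = -0.0181
Sum = 0.041 nats.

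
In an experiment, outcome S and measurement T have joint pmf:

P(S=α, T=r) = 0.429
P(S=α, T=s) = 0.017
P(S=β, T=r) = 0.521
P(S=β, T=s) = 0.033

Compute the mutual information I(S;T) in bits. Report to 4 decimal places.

0.0018 bits

Marginals: p(S) = (0.4460, 0.5540), p(T) = (0.9500, 0.0500).
I(S;T) = Σ p(x,y)·log₂[p(x,y)/(p(x)p(y))].
  (α,r): 0.429·log₂(1.0125) = 0.00769
  (α,s): 0.017·log₂(0.7623) = -0.00666
  (β,r): 0.521·log₂(0.9899) = -0.00761
  (β,s): 0.033·log₂(1.1913) = 0.00834
Sum = 0.0018 bits.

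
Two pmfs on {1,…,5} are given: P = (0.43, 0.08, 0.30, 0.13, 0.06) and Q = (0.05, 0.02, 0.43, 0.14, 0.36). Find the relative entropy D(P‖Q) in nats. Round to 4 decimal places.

D(P‖Q) = Σ p·ln(p/q).
  0.43·ln(0.43/0.05) = 0.92526
  0.08·ln(0.08/0.02) = 0.11090
  0.30·ln(0.30/0.43) = -0.10800
  0.13·ln(0.13/0.14) = -0.00963
  0.06·ln(0.06/0.36) = -0.10751
D(P‖Q) = 0.8110 nats.

0.8110 nats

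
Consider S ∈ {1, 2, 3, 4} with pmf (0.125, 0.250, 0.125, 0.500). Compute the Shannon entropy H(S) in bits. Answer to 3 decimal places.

1.750 bits

H(S) = −Σ p·log₂ p.
  −(0.125)·log₂(0.125) = 0.3750
  −(0.250)·log₂(0.250) = 0.5000
  −(0.125)·log₂(0.125) = 0.3750
  −(0.500)·log₂(0.500) = 0.5000
Sum: 0.3750 + 0.5000 + 0.3750 + 0.5000 = 1.750 bits.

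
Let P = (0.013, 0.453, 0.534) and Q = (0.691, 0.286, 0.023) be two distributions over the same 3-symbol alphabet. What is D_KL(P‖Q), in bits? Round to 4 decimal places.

2.6489 bits

D(P‖Q) = Σ p·log₂(p/q).
  0.013·log₂(0.013/0.691) = -0.07452
  0.453·log₂(0.453/0.286) = 0.30056
  0.534·log₂(0.534/0.023) = 2.42283
D(P‖Q) = 2.6489 bits.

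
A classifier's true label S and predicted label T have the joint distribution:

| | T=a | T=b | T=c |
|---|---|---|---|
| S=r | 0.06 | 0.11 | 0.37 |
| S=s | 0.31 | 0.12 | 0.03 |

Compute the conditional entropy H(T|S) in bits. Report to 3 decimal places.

Marginals: p(S) = (0.5400, 0.4600), p(T) = (0.3700, 0.2300, 0.4000).
H(T|S) = Σ p(S) · H(T|S=·).
  S=r: p=0.5400, H(T|S=r) = 1.1935
  S=s: p=0.4600, H(T|S=s) = 1.1463
Weighted sum = 1.172 bits.

1.172 bits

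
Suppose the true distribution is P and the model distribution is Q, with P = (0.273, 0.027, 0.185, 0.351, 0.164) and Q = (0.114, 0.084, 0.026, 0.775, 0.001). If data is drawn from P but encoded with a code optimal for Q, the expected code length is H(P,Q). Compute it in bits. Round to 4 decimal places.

H(P,Q) = −Σ p·log₂ q.
  −0.273·log₂(0.114) = 0.85528
  −0.027·log₂(0.084) = 0.09648
  −0.185·log₂(0.026) = 0.97409
  −0.351·log₂(0.775) = 0.12907
  −0.164·log₂(0.001) = 1.63439
H(P,Q) = 3.6893 bits.

3.6893 bits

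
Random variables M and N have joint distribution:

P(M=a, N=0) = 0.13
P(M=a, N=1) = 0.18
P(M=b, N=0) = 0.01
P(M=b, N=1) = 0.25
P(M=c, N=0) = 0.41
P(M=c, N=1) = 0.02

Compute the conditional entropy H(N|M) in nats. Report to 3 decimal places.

Marginals: p(M) = (0.3100, 0.2600, 0.4300), p(N) = (0.5500, 0.4500).
H(N|M) = Σ p(M) · H(N|M=·).
  M=a: p=0.3100, H(N|M=a) = 0.6801
  M=b: p=0.2600, H(N|M=b) = 0.1630
  M=c: p=0.4300, H(N|M=c) = 0.1881
Weighted sum = 0.334 nats.

0.334 nats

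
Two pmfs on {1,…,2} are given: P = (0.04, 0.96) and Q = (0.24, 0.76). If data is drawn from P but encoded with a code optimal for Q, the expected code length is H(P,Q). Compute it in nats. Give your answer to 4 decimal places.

H(P,Q) = −Σ p·ln q.
  −0.04·ln(0.24) = 0.05708
  −0.96·ln(0.76) = 0.26346
H(P,Q) = 0.3205 nats.

0.3205 nats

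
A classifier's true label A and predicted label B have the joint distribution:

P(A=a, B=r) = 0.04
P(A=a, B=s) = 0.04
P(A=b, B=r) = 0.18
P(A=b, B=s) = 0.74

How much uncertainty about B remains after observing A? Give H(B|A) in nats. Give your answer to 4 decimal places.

0.5102 nats

Marginals: p(A) = (0.0800, 0.9200), p(B) = (0.2200, 0.7800).
H(B|A) = Σ p(A) · H(B|A=·).
  A=a: p=0.0800, H(B|A=a) = 0.6931
  A=b: p=0.9200, H(B|A=b) = 0.4943
Weighted sum = 0.5102 nats.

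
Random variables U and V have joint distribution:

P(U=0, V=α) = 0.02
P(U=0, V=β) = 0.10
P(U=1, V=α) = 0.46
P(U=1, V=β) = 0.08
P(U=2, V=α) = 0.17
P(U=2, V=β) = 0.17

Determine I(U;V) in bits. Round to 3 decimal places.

Marginals: p(U) = (0.1200, 0.5400, 0.3400), p(V) = (0.6500, 0.3500).
I(U;V) = Σ p(x,y)·log₂[p(x,y)/(p(x)p(y))].
  (0,α): 0.02·log₂(0.2564) = -0.0393
  (0,β): 0.10·log₂(2.3810) = 0.1252
  (1,α): 0.46·log₂(1.3105) = 0.1795
  (1,β): 0.08·log₂(0.4233) = -0.0992
  (2,α): 0.17·log₂(0.7692) = -0.0643
  (2,β): 0.17·log₂(1.4286) = 0.0875
Sum = 0.189 bits.

0.189 bits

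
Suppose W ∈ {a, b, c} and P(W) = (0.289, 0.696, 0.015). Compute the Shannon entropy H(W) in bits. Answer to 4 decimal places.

H(W) = −Σ p·log₂ p.
  −(0.289)·log₂(0.289) = 0.51756
  −(0.696)·log₂(0.696) = 0.36390
  −(0.015)·log₂(0.015) = 0.09088
Sum: 0.51756 + 0.36390 + 0.09088 = 0.9723 bits.

0.9723 bits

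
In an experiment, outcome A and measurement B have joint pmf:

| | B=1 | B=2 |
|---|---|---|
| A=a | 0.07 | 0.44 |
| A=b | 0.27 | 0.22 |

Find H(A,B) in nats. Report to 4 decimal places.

H(A,B) = −Σ p(x,y)·ln p(x,y) over all 4 cells.
  cell (a,1): −0.07·ln0.07 = 0.18615
  cell (a,2): −0.44·ln0.44 = 0.36123
  cell (b,1): −0.27·ln0.27 = 0.35352
  cell (b,2): −0.22·ln0.22 = 0.33311
Sum = 1.2340 nats.

1.2340 nats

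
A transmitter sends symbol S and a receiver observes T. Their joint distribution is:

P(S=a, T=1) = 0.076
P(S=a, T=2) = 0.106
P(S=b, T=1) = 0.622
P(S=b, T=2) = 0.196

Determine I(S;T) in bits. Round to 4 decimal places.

0.0555 bits

Marginals: p(S) = (0.1820, 0.8180), p(T) = (0.6980, 0.3020).
I(S;T) = Σ p(x,y)·log₂[p(x,y)/(p(x)p(y))].
  (a,1): 0.076·log₂(0.5983) = -0.05633
  (a,2): 0.106·log₂(1.9285) = 0.10044
  (b,1): 0.622·log₂(1.0894) = 0.07683
  (b,2): 0.196·log₂(0.7934) = -0.06544
Sum = 0.0555 bits.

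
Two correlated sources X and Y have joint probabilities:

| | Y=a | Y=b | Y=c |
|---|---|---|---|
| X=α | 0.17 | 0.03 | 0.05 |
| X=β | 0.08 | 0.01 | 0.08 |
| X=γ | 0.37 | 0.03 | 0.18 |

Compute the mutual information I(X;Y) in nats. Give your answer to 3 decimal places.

Marginals: p(X) = (0.2500, 0.1700, 0.5800), p(Y) = (0.6200, 0.0700, 0.3100).
I(X;Y) = Σ p(x,y)·ln[p(x,y)/(p(x)p(y))].
  (α,a): 0.17·ln(1.0968) = 0.0157
  (α,b): 0.03·ln(1.7143) = 0.0162
  (α,c): 0.05·ln(0.6452) = -0.0219
  (β,a): 0.08·ln(0.7590) = -0.0221
  (β,b): 0.01·ln(0.8403) = -0.0017
  (β,c): 0.08·ln(1.5180) = 0.0334
  (γ,a): 0.37·ln(1.0289) = 0.0105
  (γ,b): 0.03·ln(0.7389) = -0.0091
  (γ,c): 0.18·ln(1.0011) = 0.0002
Sum = 0.021 nats.

0.021 nats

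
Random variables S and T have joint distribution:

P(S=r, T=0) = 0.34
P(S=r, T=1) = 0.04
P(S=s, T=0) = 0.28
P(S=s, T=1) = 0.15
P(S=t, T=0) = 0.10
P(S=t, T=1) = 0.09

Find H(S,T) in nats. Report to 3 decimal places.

H(S,T) = −Σ p(x,y)·ln p(x,y) over all 6 cells.
  cell (r,0): −0.34·ln0.34 = 0.3668
  cell (r,1): −0.04·ln0.04 = 0.1288
  cell (s,0): −0.28·ln0.28 = 0.3564
  cell (s,1): −0.15·ln0.15 = 0.2846
  cell (t,0): −0.10·ln0.10 = 0.2303
  cell (t,1): −0.09·ln0.09 = 0.2167
Sum = 1.584 nats.

1.584 nats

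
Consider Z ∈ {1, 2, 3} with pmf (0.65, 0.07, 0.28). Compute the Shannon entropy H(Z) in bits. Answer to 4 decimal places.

1.1867 bits

H(Z) = −Σ p·log₂ p.
  −(0.65)·log₂(0.65) = 0.40397
  −(0.07)·log₂(0.07) = 0.26856
  −(0.28)·log₂(0.28) = 0.51422
Sum: 0.40397 + 0.26856 + 0.51422 = 1.1867 bits.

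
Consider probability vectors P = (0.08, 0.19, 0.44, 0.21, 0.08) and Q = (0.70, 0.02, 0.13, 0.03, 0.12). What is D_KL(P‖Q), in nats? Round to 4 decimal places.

1.1669 nats

D(P‖Q) = Σ p·ln(p/q).
  0.08·ln(0.08/0.70) = -0.17352
  0.19·ln(0.19/0.02) = 0.42775
  0.44·ln(0.44/0.13) = 0.53647
  0.21·ln(0.21/0.03) = 0.40864
  0.08·ln(0.08/0.12) = -0.03244
D(P‖Q) = 1.1669 nats.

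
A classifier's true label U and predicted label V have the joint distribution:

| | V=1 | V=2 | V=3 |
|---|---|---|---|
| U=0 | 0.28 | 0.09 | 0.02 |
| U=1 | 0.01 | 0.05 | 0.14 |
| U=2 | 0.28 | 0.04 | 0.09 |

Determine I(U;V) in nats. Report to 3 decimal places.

Marginals: p(U) = (0.3900, 0.2000, 0.4100), p(V) = (0.5700, 0.1800, 0.2500).
I(U;V) = Σ p(x,y)·ln[p(x,y)/(p(x)p(y))].
  (0,1): 0.28·ln(1.2596) = 0.0646
  (0,2): 0.09·ln(1.2821) = 0.0224
  (0,3): 0.02·ln(0.2051) = -0.0317
  (1,1): 0.01·ln(0.0877) = -0.0243
  (1,2): 0.05·ln(1.3889) = 0.0164
  (1,3): 0.14·ln(2.8000) = 0.1441
  (2,1): 0.28·ln(1.1981) = 0.0506
  (2,2): 0.04·ln(0.5420) = -0.0245
  (2,3): 0.09·ln(0.8780) = -0.0117
Sum = 0.206 nats.

0.206 nats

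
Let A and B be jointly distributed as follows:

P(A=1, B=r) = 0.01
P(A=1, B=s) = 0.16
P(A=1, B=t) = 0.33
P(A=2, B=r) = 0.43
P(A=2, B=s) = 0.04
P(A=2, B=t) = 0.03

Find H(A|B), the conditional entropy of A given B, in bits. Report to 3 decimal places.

Marginals: p(A) = (0.5000, 0.5000), p(B) = (0.4400, 0.2000, 0.3600).
H(A|B) = Σ p(B) · H(A|B=·).
  B=r: p=0.4400, H(A|B=r) = 0.1565
  B=s: p=0.2000, H(A|B=s) = 0.7219
  B=t: p=0.3600, H(A|B=t) = 0.4138
Weighted sum = 0.362 bits.

0.362 bits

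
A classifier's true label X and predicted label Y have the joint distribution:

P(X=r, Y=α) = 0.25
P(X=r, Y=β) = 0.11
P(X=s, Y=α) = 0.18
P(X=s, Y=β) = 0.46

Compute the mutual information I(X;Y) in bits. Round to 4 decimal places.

Marginals: p(X) = (0.3600, 0.6400), p(Y) = (0.4300, 0.5700).
I(X;Y) = H(X) + H(Y) − H(X,Y).
H(X) = 0.9427, H(Y) = 0.9858, H(X,Y) = 1.8109.
I(X;Y) = 0.9427 + 0.9858 − 1.8109 = 0.1176 bits.

0.1176 bits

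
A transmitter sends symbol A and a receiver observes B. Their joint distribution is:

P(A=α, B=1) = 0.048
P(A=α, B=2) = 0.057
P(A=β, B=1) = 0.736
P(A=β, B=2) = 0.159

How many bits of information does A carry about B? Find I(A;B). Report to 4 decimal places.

0.0443 bits

Marginals: p(A) = (0.1050, 0.8950), p(B) = (0.7840, 0.2160).
I(A;B) = Σ p(x,y)·log₂[p(x,y)/(p(x)p(y))].
  (α,1): 0.048·log₂(0.5831) = -0.03735
  (α,2): 0.057·log₂(2.5132) = 0.07578
  (β,1): 0.736·log₂(1.0489) = 0.05070
  (β,2): 0.159·log₂(0.8225) = -0.04483
Sum = 0.0443 bits.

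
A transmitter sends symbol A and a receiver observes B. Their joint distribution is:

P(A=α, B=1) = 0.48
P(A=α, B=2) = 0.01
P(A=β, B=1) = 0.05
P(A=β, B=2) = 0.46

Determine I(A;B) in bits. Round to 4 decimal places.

Marginals: p(A) = (0.4900, 0.5100), p(B) = (0.5300, 0.4700).
I(A;B) = H(A) + H(B) − H(A,B).
H(A) = 0.9997, H(B) = 0.9974, H(A,B) = 1.3061.
I(A;B) = 0.9997 + 0.9974 − 1.3061 = 0.6910 bits.

0.6910 bits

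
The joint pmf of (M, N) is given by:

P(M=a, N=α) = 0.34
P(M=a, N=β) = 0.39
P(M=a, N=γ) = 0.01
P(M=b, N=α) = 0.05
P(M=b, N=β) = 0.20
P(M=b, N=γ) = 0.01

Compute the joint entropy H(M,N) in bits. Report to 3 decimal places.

H(M,N) = −Σ p(x,y)·log₂ p(x,y) over all 6 cells.
  cell (a,α): −0.34·log₂0.34 = 0.5292
  cell (a,β): −0.39·log₂0.39 = 0.5298
  cell (a,γ): −0.01·log₂0.01 = 0.0664
  cell (b,α): −0.05·log₂0.05 = 0.2161
  cell (b,β): −0.20·log₂0.20 = 0.4644
  cell (b,γ): −0.01·log₂0.01 = 0.0664
Sum = 1.872 bits.

1.872 bits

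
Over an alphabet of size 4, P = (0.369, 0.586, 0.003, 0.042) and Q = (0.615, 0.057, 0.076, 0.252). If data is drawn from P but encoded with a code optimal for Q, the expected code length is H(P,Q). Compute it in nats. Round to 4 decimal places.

H(P,Q) = −Σ p·ln q.
  −0.369·ln(0.615) = 0.17938
  −0.586·ln(0.057) = 1.67872
  −0.003·ln(0.076) = 0.00773
  −0.042·ln(0.252) = 0.05789
H(P,Q) = 1.9237 nats.

1.9237 nats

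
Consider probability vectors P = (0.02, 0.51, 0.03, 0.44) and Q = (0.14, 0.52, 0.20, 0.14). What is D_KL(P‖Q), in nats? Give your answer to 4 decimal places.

0.3981 nats

D(P‖Q) = Σ p·ln(p/q).
  0.02·ln(0.02/0.14) = -0.03892
  0.51·ln(0.51/0.52) = -0.00990
  0.03·ln(0.03/0.20) = -0.05691
  0.44·ln(0.44/0.14) = 0.50386
D(P‖Q) = 0.3981 nats.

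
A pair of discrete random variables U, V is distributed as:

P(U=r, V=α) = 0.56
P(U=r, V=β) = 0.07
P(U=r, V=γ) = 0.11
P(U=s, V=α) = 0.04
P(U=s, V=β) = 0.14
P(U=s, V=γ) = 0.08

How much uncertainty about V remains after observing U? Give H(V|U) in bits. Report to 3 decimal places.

1.135 bits

Chain rule: H(V|U) = H(U,V) − H(U).
Marginals: p(U) = (0.7400, 0.2600), p(V) = (0.6000, 0.2100, 0.1900).
H(U,V) = 1.9617 bits; H(U) = 0.8267 bits.
H(V|U) = 1.9617 − 0.8267 = 1.135 bits.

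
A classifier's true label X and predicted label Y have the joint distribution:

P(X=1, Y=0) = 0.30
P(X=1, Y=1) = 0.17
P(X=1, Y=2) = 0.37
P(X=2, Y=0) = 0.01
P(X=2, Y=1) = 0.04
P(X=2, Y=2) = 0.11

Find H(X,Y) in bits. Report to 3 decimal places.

2.089 bits

H(X,Y) = −Σ p(x,y)·log₂ p(x,y) over all 6 cells.
  cell (1,0): −0.30·log₂0.30 = 0.5211
  cell (1,1): −0.17·log₂0.17 = 0.4346
  cell (1,2): −0.37·log₂0.37 = 0.5307
  cell (2,0): −0.01·log₂0.01 = 0.0664
  cell (2,1): −0.04·log₂0.04 = 0.1858
  cell (2,2): −0.11·log₂0.11 = 0.3503
Sum = 2.089 bits.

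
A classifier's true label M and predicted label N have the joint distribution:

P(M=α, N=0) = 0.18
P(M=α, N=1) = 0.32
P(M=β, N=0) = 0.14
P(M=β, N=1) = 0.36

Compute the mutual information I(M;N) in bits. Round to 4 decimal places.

Marginals: p(M) = (0.5000, 0.5000), p(N) = (0.3200, 0.6800).
I(M;N) = Σ p(x,y)·log₂[p(x,y)/(p(x)p(y))].
  (α,0): 0.18·log₂(1.1250) = 0.03059
  (α,1): 0.32·log₂(0.9412) = -0.02799
  (β,0): 0.14·log₂(0.8750) = -0.02697
  (β,1): 0.36·log₂(1.0588) = 0.02969
Sum = 0.0053 bits.

0.0053 bits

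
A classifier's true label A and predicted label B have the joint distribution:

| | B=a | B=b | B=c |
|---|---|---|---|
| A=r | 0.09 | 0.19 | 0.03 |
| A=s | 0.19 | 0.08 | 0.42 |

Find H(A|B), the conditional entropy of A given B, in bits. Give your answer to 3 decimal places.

Marginals: p(A) = (0.3100, 0.6900), p(B) = (0.2800, 0.2700, 0.4500).
H(A|B) = Σ p(B) · H(A|B=·).
  B=a: p=0.2800, H(A|B=a) = 0.9059
  B=b: p=0.2700, H(A|B=b) = 0.8767
  B=c: p=0.4500, H(A|B=c) = 0.3534
Weighted sum = 0.649 bits.

0.649 bits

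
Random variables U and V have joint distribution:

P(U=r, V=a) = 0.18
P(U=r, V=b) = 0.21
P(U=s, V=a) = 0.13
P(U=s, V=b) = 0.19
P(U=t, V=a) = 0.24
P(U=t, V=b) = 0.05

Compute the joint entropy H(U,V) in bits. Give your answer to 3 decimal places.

2.466 bits

H(U,V) = −Σ p(x,y)·log₂ p(x,y) over all 6 cells.
  cell (r,a): −0.18·log₂0.18 = 0.4453
  cell (r,b): −0.21·log₂0.21 = 0.4728
  cell (s,a): −0.13·log₂0.13 = 0.3826
  cell (s,b): −0.19·log₂0.19 = 0.4552
  cell (t,a): −0.24·log₂0.24 = 0.4941
  cell (t,b): −0.05·log₂0.05 = 0.2161
Sum = 2.466 bits.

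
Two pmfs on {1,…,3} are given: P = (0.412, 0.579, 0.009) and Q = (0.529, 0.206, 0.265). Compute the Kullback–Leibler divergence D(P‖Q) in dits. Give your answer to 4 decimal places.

0.2019 dits

D(P‖Q) = Σ p·log₁₀(p/q).
  0.412·log₁₀(0.412/0.529) = -0.04473
  0.579·log₁₀(0.579/0.206) = 0.25986
  0.009·log₁₀(0.009/0.265) = -0.01322
D(P‖Q) = 0.2019 dits.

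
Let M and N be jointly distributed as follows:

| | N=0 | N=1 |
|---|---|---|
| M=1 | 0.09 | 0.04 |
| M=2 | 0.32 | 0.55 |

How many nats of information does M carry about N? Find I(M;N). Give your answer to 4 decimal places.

Marginals: p(M) = (0.1300, 0.8700), p(N) = (0.4100, 0.5900).
I(M;N) = Σ p(x,y)·ln[p(x,y)/(p(x)p(y))].
  (1,0): 0.09·ln(1.6886) = 0.04715
  (1,1): 0.04·ln(0.5215) = -0.02604
  (2,0): 0.32·ln(0.8971) = -0.03474
  (2,1): 0.55·ln(1.0715) = 0.03798
Sum = 0.0243 nats.

0.0243 nats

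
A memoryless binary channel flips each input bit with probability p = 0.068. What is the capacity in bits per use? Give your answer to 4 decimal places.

Binary symmetric channel: C = 1 − h₂(ε) where h₂ is the binary entropy function.
h₂(0.068) = −0.068·log₂0.068 − 0.932·log₂0.932 = 0.3584.
C = 1 − 0.3584 = 0.6416 bits per channel use.

0.6416 bits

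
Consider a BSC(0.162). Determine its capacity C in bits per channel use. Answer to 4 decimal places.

0.3609 bits

Binary symmetric channel: C = 1 − h₂(ε) where h₂ is the binary entropy function.
h₂(0.162) = −0.162·log₂0.162 − 0.838·log₂0.838 = 0.6391.
C = 1 − 0.6391 = 0.3609 bits per channel use.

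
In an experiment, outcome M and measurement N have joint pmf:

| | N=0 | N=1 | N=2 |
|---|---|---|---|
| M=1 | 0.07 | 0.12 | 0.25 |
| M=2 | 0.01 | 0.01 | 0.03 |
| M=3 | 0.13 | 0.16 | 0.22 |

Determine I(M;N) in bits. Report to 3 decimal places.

0.017 bits

Marginals: p(M) = (0.4400, 0.0500, 0.5100), p(N) = (0.2100, 0.2900, 0.5000).
I(M;N) = H(M) + H(N) − H(M,N).
H(M) = 1.2327, H(N) = 1.4907, H(M,N) = 2.7065.
I(M;N) = 1.2327 + 1.4907 − 2.7065 = 0.017 bits.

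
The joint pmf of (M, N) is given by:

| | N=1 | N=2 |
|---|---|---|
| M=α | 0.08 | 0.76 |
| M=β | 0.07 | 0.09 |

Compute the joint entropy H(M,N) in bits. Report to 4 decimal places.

1.1736 bits

H(M,N) = −Σ p(x,y)·log₂ p(x,y) over all 4 cells.
  cell (α,1): −0.08·log₂0.08 = 0.29151
  cell (α,2): −0.76·log₂0.76 = 0.30091
  cell (β,1): −0.07·log₂0.07 = 0.26856
  cell (β,2): −0.09·log₂0.09 = 0.31265
Sum = 1.1736 bits.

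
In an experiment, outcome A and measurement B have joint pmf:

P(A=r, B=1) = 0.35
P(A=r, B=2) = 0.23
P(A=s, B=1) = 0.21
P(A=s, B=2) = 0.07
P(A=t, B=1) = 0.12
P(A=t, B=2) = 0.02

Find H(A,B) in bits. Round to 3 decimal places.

2.239 bits

H(A,B) = −Σ p(x,y)·log₂ p(x,y) over all 6 cells.
  cell (r,1): −0.35·log₂0.35 = 0.5301
  cell (r,2): −0.23·log₂0.23 = 0.4877
  cell (s,1): −0.21·log₂0.21 = 0.4728
  cell (s,2): −0.07·log₂0.07 = 0.2686
  cell (t,1): −0.12·log₂0.12 = 0.3671
  cell (t,2): −0.02·log₂0.02 = 0.1129
Sum = 2.239 bits.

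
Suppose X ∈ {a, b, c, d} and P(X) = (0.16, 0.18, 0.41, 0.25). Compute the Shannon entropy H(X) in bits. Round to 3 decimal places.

1.896 bits

H(X) = −Σ p·log₂ p.
  −(0.16)·log₂(0.16) = 0.4230
  −(0.18)·log₂(0.18) = 0.4453
  −(0.41)·log₂(0.41) = 0.5274
  −(0.25)·log₂(0.25) = 0.5000
Sum: 0.4230 + 0.4453 + 0.5274 + 0.5000 = 1.896 bits.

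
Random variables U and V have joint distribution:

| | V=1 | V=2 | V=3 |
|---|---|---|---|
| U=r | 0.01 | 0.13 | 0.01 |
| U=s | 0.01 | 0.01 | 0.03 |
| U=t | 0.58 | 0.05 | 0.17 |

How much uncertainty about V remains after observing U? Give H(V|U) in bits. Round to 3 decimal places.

Chain rule: H(V|U) = H(U,V) − H(U).
Marginals: p(U) = (0.1500, 0.0500, 0.8000), p(V) = (0.6000, 0.1900, 0.2100).
H(U,V) = 1.9067 bits; H(U) = 0.8842 bits.
H(V|U) = 1.9067 − 0.8842 = 1.022 bits.

1.022 bits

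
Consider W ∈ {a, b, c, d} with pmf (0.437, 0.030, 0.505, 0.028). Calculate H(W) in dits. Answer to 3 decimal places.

H(W) = −Σ p·log₁₀ p.
  −(0.437)·log₁₀(0.437) = 0.1571
  −(0.030)·log₁₀(0.030) = 0.0457
  −(0.505)·log₁₀(0.505) = 0.1498
  −(0.028)·log₁₀(0.028) = 0.0435
Sum: 0.1571 + 0.0457 + 0.1498 + 0.0435 = 0.396 dits.

0.396 dits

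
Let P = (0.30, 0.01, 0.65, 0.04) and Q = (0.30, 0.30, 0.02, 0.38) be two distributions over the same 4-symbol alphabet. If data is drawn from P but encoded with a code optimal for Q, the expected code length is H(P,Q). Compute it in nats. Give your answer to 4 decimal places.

2.9547 nats

H(P,Q) = −Σ p·ln q.
  −0.30·ln(0.30) = 0.36119
  −0.01·ln(0.30) = 0.01204
  −0.65·ln(0.02) = 2.54281
  −0.04·ln(0.38) = 0.03870
H(P,Q) = 2.9547 nats.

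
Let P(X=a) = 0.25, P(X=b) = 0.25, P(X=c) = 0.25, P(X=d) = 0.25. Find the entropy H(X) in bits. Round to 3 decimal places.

2.000 bits

H(X) = −Σ p·log₂ p.
  −(0.25)·log₂(0.25) = 0.5000
  −(0.25)·log₂(0.25) = 0.5000
  −(0.25)·log₂(0.25) = 0.5000
  −(0.25)·log₂(0.25) = 0.5000
Sum: 0.5000 + 0.5000 + 0.5000 + 0.5000 = 2.000 bits.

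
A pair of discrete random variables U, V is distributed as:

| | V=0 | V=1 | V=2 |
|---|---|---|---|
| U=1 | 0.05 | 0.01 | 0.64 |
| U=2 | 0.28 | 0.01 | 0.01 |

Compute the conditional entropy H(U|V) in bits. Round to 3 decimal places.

Marginals: p(U) = (0.7000, 0.3000), p(V) = (0.3300, 0.0200, 0.6500).
H(U|V) = Σ p(V) · H(U|V=·).
  V=0: p=0.3300, H(U|V=0) = 0.6136
  V=1: p=0.0200, H(U|V=1) = 1.0000
  V=2: p=0.6500, H(U|V=2) = 0.1147
Weighted sum = 0.297 bits.

0.297 bits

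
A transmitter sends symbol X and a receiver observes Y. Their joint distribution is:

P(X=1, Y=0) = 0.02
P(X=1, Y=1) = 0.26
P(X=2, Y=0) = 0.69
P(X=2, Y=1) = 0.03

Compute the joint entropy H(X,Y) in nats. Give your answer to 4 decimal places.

H(X,Y) = −Σ p(x,y)·ln p(x,y) over all 4 cells.
  cell (1,0): −0.02·ln0.02 = 0.07824
  cell (1,1): −0.26·ln0.26 = 0.35024
  cell (2,0): −0.69·ln0.69 = 0.25603
  cell (2,1): −0.03·ln0.03 = 0.10520
Sum = 0.7897 nats.

0.7897 nats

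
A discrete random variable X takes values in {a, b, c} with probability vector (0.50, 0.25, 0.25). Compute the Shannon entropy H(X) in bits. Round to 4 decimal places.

1.5000 bits

H(X) = −Σ p·log₂ p.
  −(0.50)·log₂(0.50) = 0.50000
  −(0.25)·log₂(0.25) = 0.50000
  −(0.25)·log₂(0.25) = 0.50000
Sum: 0.50000 + 0.50000 + 0.50000 = 1.5000 bits.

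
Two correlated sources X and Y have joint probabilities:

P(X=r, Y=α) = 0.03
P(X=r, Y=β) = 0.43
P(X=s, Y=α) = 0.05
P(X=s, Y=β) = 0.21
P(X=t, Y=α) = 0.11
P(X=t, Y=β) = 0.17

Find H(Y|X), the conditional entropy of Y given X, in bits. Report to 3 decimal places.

Chain rule: H(Y|X) = H(X,Y) − H(X).
Marginals: p(X) = (0.4600, 0.2600, 0.2800), p(Y) = (0.1900, 0.8100).
H(X,Y) = 2.1491 bits; H(X) = 1.5348 bits.
H(Y|X) = 2.1491 − 1.5348 = 0.614 bits.

0.614 bits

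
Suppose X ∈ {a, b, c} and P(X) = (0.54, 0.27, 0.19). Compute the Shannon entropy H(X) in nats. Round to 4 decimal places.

1.0018 nats

H(X) = −Σ p·ln p.
  −(0.54)·ln(0.54) = 0.33274
  −(0.27)·ln(0.27) = 0.35352
  −(0.19)·ln(0.19) = 0.31554
Sum: 0.33274 + 0.35352 + 0.31554 = 1.0018 nats.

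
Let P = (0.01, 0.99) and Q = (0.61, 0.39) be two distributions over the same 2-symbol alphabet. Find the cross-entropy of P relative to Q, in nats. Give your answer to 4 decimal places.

0.9371 nats

H(P,Q) = −Σ p·ln q.
  −0.01·ln(0.61) = 0.00494
  −0.99·ln(0.39) = 0.93219
H(P,Q) = 0.9371 nats.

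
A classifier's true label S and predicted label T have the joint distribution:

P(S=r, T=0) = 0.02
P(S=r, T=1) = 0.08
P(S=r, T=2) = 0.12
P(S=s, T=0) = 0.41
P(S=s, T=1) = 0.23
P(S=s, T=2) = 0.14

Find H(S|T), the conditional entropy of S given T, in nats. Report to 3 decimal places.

Chain rule: H(S|T) = H(S,T) − H(T).
Marginals: p(S) = (0.2200, 0.7800), p(T) = (0.4300, 0.3100, 0.2600).
H(S,T) = 1.5136 nats; H(T) = 1.0762 nats.
H(S|T) = 1.5136 − 1.0762 = 0.437 nats.

0.437 nats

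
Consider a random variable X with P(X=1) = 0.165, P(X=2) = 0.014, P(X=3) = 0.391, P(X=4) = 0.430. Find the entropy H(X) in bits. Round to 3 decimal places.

H(X) = −Σ p·log₂ p.
  −(0.165)·log₂(0.165) = 0.4289
  −(0.014)·log₂(0.014) = 0.0862
  −(0.391)·log₂(0.391) = 0.5297
  −(0.430)·log₂(0.430) = 0.5236
Sum: 0.4289 + 0.0862 + 0.5297 + 0.5236 = 1.568 bits.

1.568 bits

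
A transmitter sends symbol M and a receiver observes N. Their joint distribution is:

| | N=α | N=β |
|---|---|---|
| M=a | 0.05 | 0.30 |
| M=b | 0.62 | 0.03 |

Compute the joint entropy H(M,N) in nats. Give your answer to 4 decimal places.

0.9126 nats

H(M,N) = −Σ p(x,y)·ln p(x,y) over all 4 cells.
  cell (a,α): −0.05·ln0.05 = 0.14979
  cell (a,β): −0.30·ln0.30 = 0.36119
  cell (b,α): −0.62·ln0.62 = 0.29638
  cell (b,β): −0.03·ln0.03 = 0.10520
Sum = 0.9126 nats.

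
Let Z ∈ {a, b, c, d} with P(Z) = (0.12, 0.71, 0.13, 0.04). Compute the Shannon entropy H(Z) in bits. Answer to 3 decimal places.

H(Z) = −Σ p·log₂ p.
  −(0.12)·log₂(0.12) = 0.3671
  −(0.71)·log₂(0.71) = 0.3508
  −(0.13)·log₂(0.13) = 0.3826
  −(0.04)·log₂(0.04) = 0.1858
Sum: 0.3671 + 0.3508 + 0.3826 + 0.1858 = 1.286 bits.

1.286 bits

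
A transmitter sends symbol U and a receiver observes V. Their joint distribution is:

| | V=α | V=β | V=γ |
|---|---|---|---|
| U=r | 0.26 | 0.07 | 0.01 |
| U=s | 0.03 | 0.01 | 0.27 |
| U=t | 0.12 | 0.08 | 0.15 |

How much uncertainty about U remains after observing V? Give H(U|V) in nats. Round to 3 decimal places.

Chain rule: H(U|V) = H(U,V) − H(V).
Marginals: p(U) = (0.3400, 0.3100, 0.3500), p(V) = (0.4100, 0.1600, 0.4300).
H(U,V) = 1.8283 nats; H(V) = 1.0217 nats.
H(U|V) = 1.8283 − 1.0217 = 0.807 nats.

0.807 nats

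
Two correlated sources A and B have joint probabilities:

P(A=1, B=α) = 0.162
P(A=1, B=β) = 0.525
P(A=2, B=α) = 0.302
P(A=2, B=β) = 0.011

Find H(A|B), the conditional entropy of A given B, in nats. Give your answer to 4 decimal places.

0.3538 nats

Marginals: p(A) = (0.6870, 0.3130), p(B) = (0.4640, 0.5360).
H(A|B) = Σ p(B) · H(A|B=·).
  B=α: p=0.4640, H(A|B=α) = 0.6469
  B=β: p=0.5360, H(A|B=β) = 0.1001
Weighted sum = 0.3538 nats.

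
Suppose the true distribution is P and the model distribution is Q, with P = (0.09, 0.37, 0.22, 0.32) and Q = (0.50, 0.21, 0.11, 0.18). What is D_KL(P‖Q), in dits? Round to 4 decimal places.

0.1702 dits

D(P‖Q) = Σ p·log₁₀(p/q).
  0.09·log₁₀(0.09/0.50) = -0.06703
  0.37·log₁₀(0.37/0.21) = 0.09101
  0.22·log₁₀(0.22/0.11) = 0.06623
  0.32·log₁₀(0.32/0.18) = 0.07996
D(P‖Q) = 0.1702 dits.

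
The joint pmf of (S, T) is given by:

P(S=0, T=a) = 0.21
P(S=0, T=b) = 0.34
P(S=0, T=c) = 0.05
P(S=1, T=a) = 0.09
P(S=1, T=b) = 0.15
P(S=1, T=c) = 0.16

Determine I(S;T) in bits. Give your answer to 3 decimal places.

Marginals: p(S) = (0.6000, 0.4000), p(T) = (0.3000, 0.4900, 0.2100).
I(S;T) = Σ p(x,y)·log₂[p(x,y)/(p(x)p(y))].
  (0,a): 0.21·log₂(1.1667) = 0.0467
  (0,b): 0.34·log₂(1.1565) = 0.0713
  (0,c): 0.05·log₂(0.3968) = -0.0667
  (1,a): 0.09·log₂(0.7500) = -0.0374
  (1,b): 0.15·log₂(0.7653) = -0.0579
  (1,c): 0.16·log₂(1.9048) = 0.1487
Sum = 0.105 bits.

0.105 bits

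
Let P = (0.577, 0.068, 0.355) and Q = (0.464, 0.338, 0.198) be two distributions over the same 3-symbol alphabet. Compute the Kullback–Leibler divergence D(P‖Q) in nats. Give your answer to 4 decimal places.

D(P‖Q) = Σ p·ln(p/q).
  0.577·ln(0.577/0.464) = 0.12576
  0.068·ln(0.068/0.338) = -0.10904
  0.355·ln(0.355/0.198) = 0.20727
D(P‖Q) = 0.2240 nats.

0.2240 nats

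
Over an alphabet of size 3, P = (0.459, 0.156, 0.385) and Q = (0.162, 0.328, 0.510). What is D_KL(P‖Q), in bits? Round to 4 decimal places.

D(P‖Q) = Σ p·log₂(p/q).
  0.459·log₂(0.459/0.162) = 0.68965
  0.156·log₂(0.156/0.328) = -0.16726
  0.385·log₂(0.385/0.510) = -0.15617
D(P‖Q) = 0.3662 bits.

0.3662 bits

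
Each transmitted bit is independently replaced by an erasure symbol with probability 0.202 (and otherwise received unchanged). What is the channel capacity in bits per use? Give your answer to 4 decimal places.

0.7980 bits

Binary erasure channel: capacity C = 1 − ε.
C = 1 − 0.202 = 0.7980 bits per channel use.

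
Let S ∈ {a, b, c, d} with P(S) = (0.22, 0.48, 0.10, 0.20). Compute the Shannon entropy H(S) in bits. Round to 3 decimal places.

1.785 bits

H(S) = −Σ p·log₂ p.
  −(0.22)·log₂(0.22) = 0.4806
  −(0.48)·log₂(0.48) = 0.5083
  −(0.10)·log₂(0.10) = 0.3322
  −(0.20)·log₂(0.20) = 0.4644
Sum: 0.4806 + 0.5083 + 0.3322 + 0.4644 = 1.785 bits.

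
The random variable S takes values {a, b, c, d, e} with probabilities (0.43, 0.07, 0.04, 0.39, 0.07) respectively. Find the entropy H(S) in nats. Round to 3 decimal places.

H(S) = −Σ p·ln p.
  −(0.43)·ln(0.43) = 0.3629
  −(0.07)·ln(0.07) = 0.1861
  −(0.04)·ln(0.04) = 0.1288
  −(0.39)·ln(0.39) = 0.3672
  −(0.07)·ln(0.07) = 0.1861
Sum: 0.3629 + 0.1861 + 0.1288 + 0.3672 + 0.1861 = 1.231 nats.

1.231 nats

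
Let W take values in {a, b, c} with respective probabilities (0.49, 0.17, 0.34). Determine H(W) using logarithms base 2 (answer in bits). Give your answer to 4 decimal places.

1.4680 bits

H(W) = −Σ p·log₂ p.
  −(0.49)·log₂(0.49) = 0.50428
  −(0.17)·log₂(0.17) = 0.43459
  −(0.34)·log₂(0.34) = 0.52917
Sum: 0.50428 + 0.43459 + 0.52917 = 1.4680 bits.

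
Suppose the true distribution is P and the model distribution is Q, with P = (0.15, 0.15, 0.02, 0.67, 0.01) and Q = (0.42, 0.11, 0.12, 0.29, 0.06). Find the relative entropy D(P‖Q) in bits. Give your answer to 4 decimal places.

0.5762 bits

D(P‖Q) = Σ p·log₂(p/q).
  0.15·log₂(0.15/0.42) = -0.22281
  0.15·log₂(0.15/0.11) = 0.06712
  0.02·log₂(0.02/0.12) = -0.05170
  0.67·log₂(0.67/0.29) = 0.80943
  0.01·log₂(0.01/0.06) = -0.02585
D(P‖Q) = 0.5762 bits.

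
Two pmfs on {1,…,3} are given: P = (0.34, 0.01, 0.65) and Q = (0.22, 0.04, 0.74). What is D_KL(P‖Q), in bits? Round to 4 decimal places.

0.0719 bits

D(P‖Q) = Σ p·log₂(p/q).
  0.34·log₂(0.34/0.22) = 0.21353
  0.01·log₂(0.01/0.04) = -0.02000
  0.65·log₂(0.65/0.74) = -0.12161
D(P‖Q) = 0.0719 bits.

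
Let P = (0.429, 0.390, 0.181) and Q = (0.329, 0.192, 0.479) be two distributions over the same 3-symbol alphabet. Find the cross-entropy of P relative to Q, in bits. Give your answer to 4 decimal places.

H(P,Q) = −Σ p·log₂ q.
  −0.429·log₂(0.329) = 0.68805
  −0.390·log₂(0.192) = 0.92852
  −0.181·log₂(0.479) = 0.19220
H(P,Q) = 1.8088 bits.

1.8088 bits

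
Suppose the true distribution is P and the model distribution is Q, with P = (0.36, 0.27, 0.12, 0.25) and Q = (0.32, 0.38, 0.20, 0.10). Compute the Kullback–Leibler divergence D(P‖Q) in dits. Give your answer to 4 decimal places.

D(P‖Q) = Σ p·log₁₀(p/q).
  0.36·log₁₀(0.36/0.32) = 0.01841
  0.27·log₁₀(0.27/0.38) = -0.04007
  0.12·log₁₀(0.12/0.20) = -0.02662
  0.25·log₁₀(0.25/0.10) = 0.09949
D(P‖Q) = 0.0512 dits.

0.0512 dits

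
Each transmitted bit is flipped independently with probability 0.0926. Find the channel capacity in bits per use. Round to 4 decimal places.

Binary symmetric channel: C = 1 − h₂(ε) where h₂ is the binary entropy function.
h₂(0.0926) = −0.0926·log₂0.0926 − 0.9074·log₂0.9074 = 0.4451.
C = 1 − 0.4451 = 0.5549 bits per channel use.

0.5549 bits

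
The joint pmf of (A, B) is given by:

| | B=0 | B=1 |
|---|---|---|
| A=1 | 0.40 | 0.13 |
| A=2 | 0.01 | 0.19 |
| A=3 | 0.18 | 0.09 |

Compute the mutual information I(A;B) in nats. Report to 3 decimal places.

0.170 nats

Marginals: p(A) = (0.5300, 0.2000, 0.2700), p(B) = (0.5900, 0.4100).
I(A;B) = H(A) + H(B) − H(A,B).
H(A) = 1.0119, H(B) = 0.6769, H(A,B) = 1.5187.
I(A;B) = 1.0119 + 0.6769 − 1.5187 = 0.170 nats.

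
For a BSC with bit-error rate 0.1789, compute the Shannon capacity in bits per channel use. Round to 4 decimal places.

0.3223 bits

Binary symmetric channel: C = 1 − h₂(ε) where h₂ is the binary entropy function.
h₂(0.1789) = −0.1789·log₂0.1789 − 0.8211·log₂0.8211 = 0.6777.
C = 1 − 0.6777 = 0.3223 bits per channel use.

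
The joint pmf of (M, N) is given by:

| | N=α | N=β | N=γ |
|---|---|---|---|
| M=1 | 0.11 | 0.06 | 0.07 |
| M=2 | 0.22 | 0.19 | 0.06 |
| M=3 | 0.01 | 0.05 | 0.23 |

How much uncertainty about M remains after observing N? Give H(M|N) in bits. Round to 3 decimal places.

1.231 bits

Marginals: p(M) = (0.2400, 0.4700, 0.2900), p(N) = (0.3400, 0.3000, 0.3600).
H(M|N) = Σ p(N) · H(M|N=·).
  N=α: p=0.3400, H(M|N=α) = 1.0827
  N=β: p=0.3000, H(M|N=β) = 1.3126
  N=γ: p=0.3600, H(M|N=γ) = 1.3032
Weighted sum = 1.231 bits.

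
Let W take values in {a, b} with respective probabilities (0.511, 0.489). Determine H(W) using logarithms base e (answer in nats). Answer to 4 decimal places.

0.6929 nats

H(W) = −Σ p·ln p.
  −(0.511)·ln(0.511) = 0.34308
  −(0.489)·ln(0.489) = 0.34983
Sum: 0.34308 + 0.34983 = 0.6929 nats.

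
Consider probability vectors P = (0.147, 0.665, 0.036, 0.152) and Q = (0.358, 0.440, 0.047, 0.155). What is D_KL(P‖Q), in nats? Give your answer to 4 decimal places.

0.1312 nats

D(P‖Q) = Σ p·ln(p/q).
  0.147·ln(0.147/0.358) = -0.13084
  0.665·ln(0.665/0.440) = 0.27465
  0.036·ln(0.036/0.047) = -0.00960
  0.152·ln(0.152/0.155) = -0.00297
D(P‖Q) = 0.1312 nats.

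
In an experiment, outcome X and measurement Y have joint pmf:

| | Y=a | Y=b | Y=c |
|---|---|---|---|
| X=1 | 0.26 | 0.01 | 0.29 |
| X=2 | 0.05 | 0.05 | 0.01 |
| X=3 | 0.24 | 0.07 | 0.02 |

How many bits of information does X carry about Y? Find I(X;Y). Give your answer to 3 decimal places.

0.266 bits

Marginals: p(X) = (0.5600, 0.1100, 0.3300), p(Y) = (0.5500, 0.1300, 0.3200).
I(X;Y) = H(X) + H(Y) − H(X,Y).
H(X) = 1.3465, H(Y) = 1.3831, H(X,Y) = 2.4638.
I(X;Y) = 1.3465 + 1.3831 − 2.4638 = 0.266 bits.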